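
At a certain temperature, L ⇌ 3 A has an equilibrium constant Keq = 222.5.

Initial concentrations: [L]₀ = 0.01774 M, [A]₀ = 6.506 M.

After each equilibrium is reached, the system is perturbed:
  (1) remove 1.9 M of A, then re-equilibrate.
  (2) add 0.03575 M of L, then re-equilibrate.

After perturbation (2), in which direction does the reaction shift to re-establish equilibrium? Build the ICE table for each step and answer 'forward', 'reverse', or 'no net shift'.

Direction: forward

Q₀ = 1.5523e+04 vs Keq = 222.5 ⇒ Q>K, reverse
Step 1:
                   L          A
  I          0.01774      6.506
  C            0.523     -1.569
  E           0.5408      4.937
  solve Keq expr → x = -0.523; check Q = 222.5
Then remove 1.9 M of A.
Step 2:
                   L          A
  I           0.5408      3.037
  C          -0.2793     0.8379
  E           0.2615      3.875
  solve Keq expr → x = 0.2793; check Q = 222.5
Then add 0.03575 M of L.
Step 3:
                   L          A
  I           0.2972      3.875
  C          -0.0221     0.0663
  E           0.2751      3.941
  solve Keq expr → x = 0.0221; check Q = 222.5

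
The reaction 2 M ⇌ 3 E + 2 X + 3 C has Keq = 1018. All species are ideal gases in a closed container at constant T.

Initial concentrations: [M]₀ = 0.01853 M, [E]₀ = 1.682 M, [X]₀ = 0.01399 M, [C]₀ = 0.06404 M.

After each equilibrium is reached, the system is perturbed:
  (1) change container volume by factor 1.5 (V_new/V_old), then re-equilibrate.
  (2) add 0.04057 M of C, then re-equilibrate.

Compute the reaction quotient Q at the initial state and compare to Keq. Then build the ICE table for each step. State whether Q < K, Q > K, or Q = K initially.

Q₀ = 7.1239e-04 vs Keq = 1018 ⇒ Q<K, forward
Step 1:
                    M           E           X           C
  init        0.01853       1.682     0.01399     0.06404
  Δ          -0.01847      0.0277     0.01847      0.0277
  eq       6.3190e-05        1.71     0.03246     0.09174
  solve Keq expr → x = 0.009233; check Q = 1018
Then change container volume by factor 1.5 (V_new/V_old).
Step 2:
                    M           E           X           C
  init     4.2127e-05        1.14     0.02164     0.06116
  Δ       -2.9613e-05  4.4420e-05  2.9613e-05  4.4420e-05
  eq       1.2513e-05        1.14     0.02167      0.0612
  solve Keq expr → x = 1.4807e-05; check Q = 1018
Then add 0.04057 M of C.
Step 3:
                    M           E           X           C
  init     1.2513e-05        1.14     0.02167      0.1018
  Δ        1.4292e-05 -2.1438e-05 -1.4292e-05 -2.1438e-05
  eq       2.6806e-05        1.14     0.02165      0.1018
  solve Keq expr → x = -7.1461e-06; check Q = 1018

Q₀ = 7.1239e-04; Q < K (proceeds forward)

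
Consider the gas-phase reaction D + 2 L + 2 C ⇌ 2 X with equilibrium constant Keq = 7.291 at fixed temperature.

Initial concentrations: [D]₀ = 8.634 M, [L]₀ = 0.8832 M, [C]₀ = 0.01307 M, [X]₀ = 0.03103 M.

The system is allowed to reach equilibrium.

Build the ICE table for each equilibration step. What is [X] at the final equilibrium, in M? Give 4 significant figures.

[X]_eq = 0.03855 M

Q₀ = 0.8369 vs Keq = 7.291 ⇒ Q<K, forward
Step 1:
                   D          L          C          X
  init         8.634     0.8832    0.01307    0.03103
  Δ         -0.00376   -0.00752   -0.00752    0.00752
  eq            8.63     0.8757    0.00555    0.03855
  solve Keq expr → x = 0.00376; check Q = 7.291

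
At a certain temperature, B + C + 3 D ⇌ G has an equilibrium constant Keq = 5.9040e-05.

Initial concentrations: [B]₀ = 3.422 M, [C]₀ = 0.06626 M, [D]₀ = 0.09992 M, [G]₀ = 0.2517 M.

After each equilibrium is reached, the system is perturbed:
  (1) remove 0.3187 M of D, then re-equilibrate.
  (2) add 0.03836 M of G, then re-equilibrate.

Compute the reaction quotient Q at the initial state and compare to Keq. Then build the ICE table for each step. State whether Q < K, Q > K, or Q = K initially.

Q₀ = 1113; Q > K (proceeds reverse)

Q₀ = 1113 vs Keq = 5.9040e-05 ⇒ Q>K, reverse
Step 1:
                  B         C         D         G
  init        3.422   0.06626   0.09992    0.2517
  Δ          0.2517    0.2517     0.755   -0.2517
  eq          3.674    0.3179    0.8549 4.3081e-05
  solve Keq expr → x = -0.2517; check Q = 5.9040e-05
Then remove 0.3187 M of D.
Step 2:
                  B         C         D         G
  init        3.674    0.3179    0.5362 4.3081e-05
  Δ       3.2445e-05 3.2445e-05 9.7335e-05 -3.2445e-05
  eq          3.674    0.3179    0.5363 1.0637e-05
  solve Keq expr → x = -3.2445e-05; check Q = 5.9040e-05
Then add 0.03836 M of G.
Step 3:
                  B         C         D         G
  init        3.674    0.3179    0.5363   0.03837
  Δ         0.03835   0.03835     0.115  -0.03835
  eq          3.712    0.3563    0.6513 2.1577e-05
  solve Keq expr → x = -0.03835; check Q = 5.9040e-05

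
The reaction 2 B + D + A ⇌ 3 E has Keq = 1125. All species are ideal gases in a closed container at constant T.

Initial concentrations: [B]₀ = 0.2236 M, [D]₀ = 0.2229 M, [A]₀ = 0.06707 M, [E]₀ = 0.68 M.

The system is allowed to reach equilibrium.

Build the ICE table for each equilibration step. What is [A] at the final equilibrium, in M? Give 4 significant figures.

[A]_eq = 0.04896 M

Q₀ = 420.7 vs Keq = 1125 ⇒ Q<K, forward
Step 1:
                  B         D         A         E
  I          0.2236    0.2229   0.06707      0.68
  C        -0.03623  -0.01811  -0.01811   0.05434
  E          0.1874    0.2048   0.04896    0.7343
  solve Keq expr → x = 0.01811; check Q = 1125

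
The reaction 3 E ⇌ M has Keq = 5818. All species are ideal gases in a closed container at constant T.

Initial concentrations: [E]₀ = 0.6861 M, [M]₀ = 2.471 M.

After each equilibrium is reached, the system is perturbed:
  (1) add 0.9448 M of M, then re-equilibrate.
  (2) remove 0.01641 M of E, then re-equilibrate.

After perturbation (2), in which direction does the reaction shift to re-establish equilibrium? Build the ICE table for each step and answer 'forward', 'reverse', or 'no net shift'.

Direction: reverse

Q₀ = 7.651 vs Keq = 5818 ⇒ Q<K, forward
Step 1:
                    E           M
  Initial      0.6861       2.471
  Change      -0.6089       0.203
  Equil       0.07717       2.674
  solve Keq expr → x = 0.203; check Q = 5818
Then add 0.9448 M of M.
Step 2:
                    E           M
  Initial     0.07717       3.619
  Change     0.008168   -0.002723
  Equil       0.08534       3.616
  solve Keq expr → x = -0.002723; check Q = 5818
Then remove 0.01641 M of E.
Step 3:
                    E           M
  Initial     0.06893       3.616
  Change      0.01637   -0.005456
  Equil        0.0853       3.611
  solve Keq expr → x = -0.005456; check Q = 5818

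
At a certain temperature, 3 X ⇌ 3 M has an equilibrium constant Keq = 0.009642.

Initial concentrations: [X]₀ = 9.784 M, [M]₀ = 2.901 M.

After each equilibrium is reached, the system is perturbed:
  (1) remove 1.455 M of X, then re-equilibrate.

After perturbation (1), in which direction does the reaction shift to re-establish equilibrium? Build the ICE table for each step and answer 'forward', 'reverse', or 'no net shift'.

Q₀ = 0.02607 vs Keq = 0.009642 ⇒ Q>K, reverse
Step 1:
                  X         M
  Initial     9.784     2.901
  Change     0.6749   -0.6749
  Equil       10.46     2.226
  solve Keq expr → x = -0.225; check Q = 0.009642
Then remove 1.455 M of X.
Step 2:
                  X         M
  Initial     9.004     2.226
  Change     0.2553   -0.2553
  Equil       9.259     1.971
  solve Keq expr → x = -0.08511; check Q = 0.009642

Direction: reverse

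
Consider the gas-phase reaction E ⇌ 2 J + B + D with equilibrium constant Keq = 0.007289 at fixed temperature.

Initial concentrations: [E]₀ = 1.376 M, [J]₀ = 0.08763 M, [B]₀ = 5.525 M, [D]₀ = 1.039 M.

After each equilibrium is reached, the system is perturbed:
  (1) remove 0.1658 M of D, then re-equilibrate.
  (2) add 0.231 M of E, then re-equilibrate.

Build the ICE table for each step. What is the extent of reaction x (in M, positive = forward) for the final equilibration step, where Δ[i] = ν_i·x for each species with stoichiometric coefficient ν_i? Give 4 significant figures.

Q₀ = 0.03204 vs Keq = 0.007289 ⇒ Q>K, reverse
Step 1:
                   E          J          B          D
  Initial      1.376    0.08763      5.525      1.039
  Change     0.02247   -0.04494   -0.02247   -0.02247
  Equil        1.398    0.04269      5.503      1.017
  solve Keq expr → x = -0.02247; check Q = 0.007289
Then remove 0.1658 M of D.
Step 2:
                   E          J          B          D
  Initial      1.398    0.04269      5.503     0.8507
  Change   -0.001941   0.003881   0.001941   0.001941
  Equil        1.397    0.04657      5.504     0.8527
  solve Keq expr → x = 0.001941; check Q = 0.007289
Then add 0.231 M of E.
Step 3:
                   E          J          B          D
  Initial      1.628    0.04657      5.504     0.8527
  Change   -0.001807   0.003615   0.001807   0.001807
  Equil        1.626    0.05019      5.506     0.8545
  solve Keq expr → x = 0.001807; check Q = 0.007289

x = 0.001807 M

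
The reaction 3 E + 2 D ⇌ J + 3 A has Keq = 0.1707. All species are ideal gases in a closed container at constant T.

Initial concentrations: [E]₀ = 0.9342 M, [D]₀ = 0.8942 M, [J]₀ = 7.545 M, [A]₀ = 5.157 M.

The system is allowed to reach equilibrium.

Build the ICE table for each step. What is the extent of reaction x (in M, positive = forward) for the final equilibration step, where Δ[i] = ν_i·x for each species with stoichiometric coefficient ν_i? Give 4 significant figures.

Q₀ = 1587 vs Keq = 0.1707 ⇒ Q>K, reverse
Step 1:
                   E          D          J          A
  I           0.9342     0.8942      7.545      5.157
  C            2.894      1.929    -0.9645     -2.894
  E            3.828      2.823       6.58      2.263
  solve Keq expr → x = -0.9645; check Q = 0.1707

x = -0.9645 M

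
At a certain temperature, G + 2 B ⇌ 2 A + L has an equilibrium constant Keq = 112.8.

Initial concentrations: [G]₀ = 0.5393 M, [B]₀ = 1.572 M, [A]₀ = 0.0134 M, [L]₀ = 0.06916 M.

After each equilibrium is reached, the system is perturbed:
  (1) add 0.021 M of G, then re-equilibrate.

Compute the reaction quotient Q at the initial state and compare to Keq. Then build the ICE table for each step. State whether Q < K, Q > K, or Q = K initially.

Q₀ = 9.3181e-06 vs Keq = 112.8 ⇒ Q<K, forward
Step 1:
                    G           B           A           L
  I            0.5393       1.572      0.0134     0.06916
  C           -0.5191      -1.038       1.038      0.5191
  E           0.02023      0.5339       1.052      0.5882
  solve Keq expr → x = 0.5191; check Q = 112.8
Then add 0.021 M of G.
Step 2:
                    G           B           A           L
  I           0.04123      0.5339       1.052      0.5882
  C           -0.0162    -0.03239     0.03239      0.0162
  E           0.02503      0.5015       1.084      0.6044
  solve Keq expr → x = 0.0162; check Q = 112.8

Q₀ = 9.3181e-06; Q < K (proceeds forward)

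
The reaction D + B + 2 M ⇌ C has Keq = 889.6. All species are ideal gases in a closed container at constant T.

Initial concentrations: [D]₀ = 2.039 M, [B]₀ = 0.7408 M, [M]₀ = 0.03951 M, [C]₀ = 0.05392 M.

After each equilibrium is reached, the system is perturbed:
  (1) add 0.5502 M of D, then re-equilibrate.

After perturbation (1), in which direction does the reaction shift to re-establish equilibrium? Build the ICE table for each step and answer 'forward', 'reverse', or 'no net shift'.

Direction: forward

Q₀ = 22.87 vs Keq = 889.6 ⇒ Q<K, forward
Step 1:
                  D         B         M         C
  I           2.039    0.7408   0.03951   0.05392
  C        -0.01609  -0.01609  -0.03218   0.01609
  E           2.023    0.7247  0.007327   0.07001
  solve Keq expr → x = 0.01609; check Q = 889.6
Then add 0.5502 M of D.
Step 2:
                  D         B         M         C
  I           2.573    0.7247  0.007327   0.07001
  C       -4.0466e-04 -4.0466e-04 -8.0932e-04 4.0466e-04
  E           2.573    0.7243  0.006518   0.07042
  solve Keq expr → x = 4.0466e-04; check Q = 889.6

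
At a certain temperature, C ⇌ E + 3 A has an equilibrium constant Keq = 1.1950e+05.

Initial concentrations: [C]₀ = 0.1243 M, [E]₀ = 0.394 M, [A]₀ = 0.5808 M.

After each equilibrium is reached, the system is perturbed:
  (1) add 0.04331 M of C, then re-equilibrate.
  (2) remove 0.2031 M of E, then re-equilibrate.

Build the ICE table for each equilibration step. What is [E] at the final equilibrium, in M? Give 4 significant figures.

Q₀ = 0.621 vs Keq = 1.1950e+05 ⇒ Q<K, forward
Step 1:
                  C         E         A
  init       0.1243     0.394    0.5808
  Δ         -0.1243    0.1243    0.3729
  eq      3.7621e-06    0.5183    0.9537
  solve Keq expr → x = 0.1243; check Q = 1.1950e+05
Then add 0.04331 M of C.
Step 2:
                  C         E         A
  init      0.04331    0.5183    0.9537
  Δ        -0.04331   0.04331    0.1299
  eq      5.9798e-06    0.5616     1.084
  solve Keq expr → x = 0.04331; check Q = 1.1950e+05
Then remove 0.2031 M of E.
Step 3:
                  C         E         A
  init    5.9798e-06    0.3585     1.084
  Δ       -2.1624e-06 2.1624e-06 6.4873e-06
  eq      3.8173e-06    0.3585     1.084
  solve Keq expr → x = 2.1624e-06; check Q = 1.1950e+05

[E]_eq = 0.3585 M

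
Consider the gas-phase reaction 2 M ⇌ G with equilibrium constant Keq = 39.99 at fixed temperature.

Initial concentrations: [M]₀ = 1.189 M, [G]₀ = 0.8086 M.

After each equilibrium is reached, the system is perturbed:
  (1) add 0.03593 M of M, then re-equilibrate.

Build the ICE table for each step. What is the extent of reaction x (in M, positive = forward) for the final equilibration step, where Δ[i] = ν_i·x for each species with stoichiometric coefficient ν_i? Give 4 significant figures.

Q₀ = 0.572 vs Keq = 39.99 ⇒ Q<K, forward
Step 1:
                    M           G
  init          1.189      0.8086
  Δ            -1.008      0.5039
  eq           0.1812       1.313
  solve Keq expr → x = 0.5039; check Q = 39.99
Then add 0.03593 M of M.
Step 2:
                    M           G
  init         0.2171       1.313
  Δ          -0.03474     0.01737
  eq           0.1824        1.33
  solve Keq expr → x = 0.01737; check Q = 39.99

x = 0.01737 M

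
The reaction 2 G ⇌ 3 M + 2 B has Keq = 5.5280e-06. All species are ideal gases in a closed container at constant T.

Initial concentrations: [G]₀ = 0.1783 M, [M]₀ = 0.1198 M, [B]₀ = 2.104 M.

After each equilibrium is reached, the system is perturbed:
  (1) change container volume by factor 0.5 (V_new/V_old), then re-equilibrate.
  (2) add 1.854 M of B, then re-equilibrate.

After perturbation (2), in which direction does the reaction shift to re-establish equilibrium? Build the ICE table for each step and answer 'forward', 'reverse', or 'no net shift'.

Q₀ = 0.2394 vs Keq = 5.5280e-06 ⇒ Q>K, reverse
Step 1:
                   G          M          B
  I           0.1783     0.1198      2.104
  C          0.07691    -0.1154   -0.07691
  E           0.2552   0.004442      2.027
  solve Keq expr → x = -0.03845; check Q = 5.5280e-06
Then change container volume by factor 0.5 (V_new/V_old).
Step 2:
                   G          M          B
  I           0.5104   0.008883      4.054
  C         0.002948  -0.004422  -0.002948
  E           0.5134   0.004461      4.051
  solve Keq expr → x = -0.001474; check Q = 5.5280e-06
Then add 1.854 M of B.
Step 3:
                   G          M          B
  I           0.5134   0.004461      5.905
  C       6.5847e-04 -9.8770e-04 -6.5847e-04
  E            0.514   0.003473      5.905
  solve Keq expr → x = -3.2923e-04; check Q = 5.5280e-06

Direction: reverse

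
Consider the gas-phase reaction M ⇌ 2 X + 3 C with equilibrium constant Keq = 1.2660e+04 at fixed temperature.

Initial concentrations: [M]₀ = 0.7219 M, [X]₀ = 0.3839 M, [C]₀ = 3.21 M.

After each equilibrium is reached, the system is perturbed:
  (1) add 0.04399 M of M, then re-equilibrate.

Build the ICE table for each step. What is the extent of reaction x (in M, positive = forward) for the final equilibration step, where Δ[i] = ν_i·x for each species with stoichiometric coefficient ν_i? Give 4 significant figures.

Q₀ = 6.753 vs Keq = 1.2660e+04 ⇒ Q<K, forward
Step 1:
                  M         X         C
  init       0.7219    0.3839      3.21
  Δ         -0.6863     1.373     2.059
  eq        0.03564     1.756     5.269
  solve Keq expr → x = 0.6863; check Q = 1.2660e+04
Then add 0.04399 M of M.
Step 2:
                  M         X         C
  init      0.07963     1.756     5.269
  Δ        -0.03823   0.07646    0.1147
  eq         0.0414     1.833     5.383
  solve Keq expr → x = 0.03823; check Q = 1.2660e+04

x = 0.03823 M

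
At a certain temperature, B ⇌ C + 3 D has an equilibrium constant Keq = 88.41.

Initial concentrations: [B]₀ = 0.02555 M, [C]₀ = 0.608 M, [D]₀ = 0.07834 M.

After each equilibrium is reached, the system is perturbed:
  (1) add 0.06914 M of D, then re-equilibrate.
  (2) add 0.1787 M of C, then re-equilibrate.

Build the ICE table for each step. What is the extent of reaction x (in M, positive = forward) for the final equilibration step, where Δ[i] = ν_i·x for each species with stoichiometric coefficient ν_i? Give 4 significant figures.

Q₀ = 0.01144 vs Keq = 88.41 ⇒ Q<K, forward
Step 1:
                   B          C          D
  init       0.02555      0.608    0.07834
  Δ         -0.02552    0.02552    0.07657
  eq      2.6638e-05     0.6335     0.1549
  solve Keq expr → x = 0.02552; check Q = 88.41
Then add 0.06914 M of D.
Step 2:
                   B          C          D
  init    2.6638e-05     0.6335     0.2241
  Δ       5.3774e-05 -5.3774e-05 -1.6132e-04
  eq      8.0412e-05     0.6335     0.2239
  solve Keq expr → x = -5.3774e-05; check Q = 88.41
Then add 0.1787 M of C.
Step 3:
                   B          C          D
  init    8.0412e-05     0.8122     0.2239
  Δ       2.2588e-05 -2.2588e-05 -6.7763e-05
  eq      1.0300e-04     0.8121     0.2238
  solve Keq expr → x = -2.2588e-05; check Q = 88.41

x = -2.2588e-05 M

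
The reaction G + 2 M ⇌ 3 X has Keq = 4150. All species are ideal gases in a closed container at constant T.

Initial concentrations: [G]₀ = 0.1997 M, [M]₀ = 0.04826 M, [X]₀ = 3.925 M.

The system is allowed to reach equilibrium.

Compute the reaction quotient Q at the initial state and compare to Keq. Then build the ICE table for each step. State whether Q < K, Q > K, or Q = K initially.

Q₀ = 1.3001e+05 vs Keq = 4150 ⇒ Q>K, reverse
Step 1:
                    G           M           X
  Initial      0.1997     0.04826       3.925
  Change      0.07976      0.1595     -0.2393
  Equil        0.2795      0.2078       3.686
  solve Keq expr → x = -0.07976; check Q = 4150

Q₀ = 1.3001e+05; Q > K (proceeds reverse)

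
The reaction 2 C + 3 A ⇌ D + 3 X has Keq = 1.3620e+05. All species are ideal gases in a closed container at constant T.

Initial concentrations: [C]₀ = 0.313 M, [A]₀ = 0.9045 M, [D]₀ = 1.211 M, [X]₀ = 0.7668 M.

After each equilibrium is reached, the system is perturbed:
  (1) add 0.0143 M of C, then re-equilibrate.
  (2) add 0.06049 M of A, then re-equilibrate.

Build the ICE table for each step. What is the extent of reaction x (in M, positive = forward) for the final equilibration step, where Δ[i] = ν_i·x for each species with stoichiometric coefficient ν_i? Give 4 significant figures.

Q₀ = 7.531 vs Keq = 1.3620e+05 ⇒ Q<K, forward
Step 1:
                  C         A         D         X
  init        0.313    0.9045     1.211    0.7668
  Δ         -0.2992   -0.4488    0.1496    0.4488
  eq        0.01377    0.4557     1.361     1.216
  solve Keq expr → x = 0.1496; check Q = 1.3620e+05
Then add 0.0143 M of C.
Step 2:
                  C         A         D         X
  init      0.02807    0.4557     1.361     1.216
  Δ        -0.01298  -0.01947  0.006489   0.01947
  eq         0.0151    0.4362     1.367     1.235
  solve Keq expr → x = 0.006489; check Q = 1.3620e+05
Then add 0.06049 M of A.
Step 3:
                  C         A         D         X
  init       0.0151    0.4967     1.367     1.235
  Δ       -0.002469 -0.003704  0.001235  0.003704
  eq        0.01263     0.493     1.368     1.239
  solve Keq expr → x = 0.001235; check Q = 1.3620e+05

x = 0.001235 M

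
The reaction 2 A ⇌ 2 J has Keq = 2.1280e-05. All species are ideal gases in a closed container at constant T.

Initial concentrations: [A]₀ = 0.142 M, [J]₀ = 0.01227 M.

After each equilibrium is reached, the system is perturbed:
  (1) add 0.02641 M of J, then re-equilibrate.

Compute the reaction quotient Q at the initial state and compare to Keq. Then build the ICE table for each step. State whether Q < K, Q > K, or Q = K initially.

Q₀ = 0.007466; Q > K (proceeds reverse)

Q₀ = 0.007466 vs Keq = 2.1280e-05 ⇒ Q>K, reverse
Step 1:
                  A         J
  Initial     0.142   0.01227
  Change    0.01156  -0.01156
  Equil      0.1536 7.0838e-04
  solve Keq expr → x = -0.005781; check Q = 2.1280e-05
Then add 0.02641 M of J.
Step 2:
                  A         J
  Initial    0.1536   0.02712
  Change    0.02629  -0.02629
  Equil      0.1799 8.2965e-04
  solve Keq expr → x = -0.01314; check Q = 2.1280e-05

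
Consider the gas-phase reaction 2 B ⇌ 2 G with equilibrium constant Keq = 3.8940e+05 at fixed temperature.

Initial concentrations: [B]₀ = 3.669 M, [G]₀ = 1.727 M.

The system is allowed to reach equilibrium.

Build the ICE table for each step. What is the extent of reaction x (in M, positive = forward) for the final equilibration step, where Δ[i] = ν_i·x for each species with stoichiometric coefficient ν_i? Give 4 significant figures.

Q₀ = 0.2216 vs Keq = 3.8940e+05 ⇒ Q<K, forward
Step 1:
                   B          G
  init         3.669      1.727
  Δ            -3.66       3.66
  eq        0.008633      5.387
  solve Keq expr → x = 1.83; check Q = 3.8940e+05

x = 1.83 M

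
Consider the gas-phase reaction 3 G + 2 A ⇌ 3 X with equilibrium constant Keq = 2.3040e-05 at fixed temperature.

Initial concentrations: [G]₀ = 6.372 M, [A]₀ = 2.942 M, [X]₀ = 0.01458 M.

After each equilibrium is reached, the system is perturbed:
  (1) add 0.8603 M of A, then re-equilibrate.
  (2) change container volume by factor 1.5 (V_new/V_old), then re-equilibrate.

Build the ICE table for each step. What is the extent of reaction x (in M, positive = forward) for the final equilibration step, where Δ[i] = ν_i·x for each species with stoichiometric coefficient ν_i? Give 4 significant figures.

Q₀ = 1.3841e-09 vs Keq = 2.3040e-05 ⇒ Q<K, forward
Step 1:
                   G          A          X
  I            6.372      2.942    0.01458
  C          -0.3215    -0.2144     0.3215
  E             6.05      2.728     0.3361
  solve Keq expr → x = 0.1072; check Q = 2.3040e-05
Then add 0.8603 M of A.
Step 2:
                   G          A          X
  I             6.05      3.588     0.3361
  C         -0.06038   -0.04025    0.06038
  E             5.99      3.548     0.3965
  solve Keq expr → x = 0.02013; check Q = 2.3040e-05
Then change container volume by factor 1.5 (V_new/V_old).
Step 3:
                   G          A          X
  I            3.993      2.365     0.2643
  C           0.0575    0.03833    -0.0575
  E            4.051      2.403     0.2068
  solve Keq expr → x = -0.01917; check Q = 2.3040e-05

x = -0.01917 M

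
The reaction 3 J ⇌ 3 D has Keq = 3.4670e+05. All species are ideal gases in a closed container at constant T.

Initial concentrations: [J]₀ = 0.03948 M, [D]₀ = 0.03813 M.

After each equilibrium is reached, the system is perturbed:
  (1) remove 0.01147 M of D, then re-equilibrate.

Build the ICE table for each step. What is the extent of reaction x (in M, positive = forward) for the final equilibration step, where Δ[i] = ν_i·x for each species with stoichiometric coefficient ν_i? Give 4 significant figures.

x = 5.3660e-05 M

Q₀ = 0.9009 vs Keq = 3.4670e+05 ⇒ Q<K, forward
Step 1:
                   J          D
  Initial    0.03948    0.03813
  Change    -0.03839    0.03839
  Equil     0.001089    0.07652
  solve Keq expr → x = 0.0128; check Q = 3.4670e+05
Then remove 0.01147 M of D.
Step 2:
                   J          D
  Initial   0.001089    0.06505
  Change  -1.6098e-04 1.6098e-04
  Equil   9.2827e-04    0.06521
  solve Keq expr → x = 5.3660e-05; check Q = 3.4670e+05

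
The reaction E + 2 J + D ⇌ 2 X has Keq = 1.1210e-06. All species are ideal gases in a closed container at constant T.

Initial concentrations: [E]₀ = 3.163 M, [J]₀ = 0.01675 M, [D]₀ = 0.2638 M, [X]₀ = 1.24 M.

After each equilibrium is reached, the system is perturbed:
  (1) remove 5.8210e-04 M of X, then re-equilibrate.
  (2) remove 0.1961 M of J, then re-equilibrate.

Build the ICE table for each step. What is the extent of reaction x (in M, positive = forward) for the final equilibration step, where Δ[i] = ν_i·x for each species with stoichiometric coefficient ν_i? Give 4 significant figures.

x = -1.8912e-04 M

Q₀ = 6568 vs Keq = 1.1210e-06 ⇒ Q>K, reverse
Step 1:
                   E          J          D          X
  I            3.163    0.01675     0.2638       1.24
  C           0.6188      1.238     0.6188     -1.238
  E            3.782      1.254     0.8826   0.002426
  solve Keq expr → x = -0.6188; check Q = 1.1210e-06
Then remove 5.8210e-04 M of X.
Step 2:
                   E          J          D          X
  I            3.782      1.254     0.8826   0.001844
  C       -2.9024e-04 -5.8049e-04 -2.9024e-04 5.8049e-04
  E            3.781      1.254     0.8823   0.002425
  solve Keq expr → x = 2.9024e-04; check Q = 1.1210e-06
Then remove 0.1961 M of J.
Step 3:
                   E          J          D          X
  I            3.781      1.058     0.8823   0.002425
  C       1.8912e-04 3.7824e-04 1.8912e-04 -3.7824e-04
  E            3.782      1.058     0.8825   0.002046
  solve Keq expr → x = -1.8912e-04; check Q = 1.1210e-06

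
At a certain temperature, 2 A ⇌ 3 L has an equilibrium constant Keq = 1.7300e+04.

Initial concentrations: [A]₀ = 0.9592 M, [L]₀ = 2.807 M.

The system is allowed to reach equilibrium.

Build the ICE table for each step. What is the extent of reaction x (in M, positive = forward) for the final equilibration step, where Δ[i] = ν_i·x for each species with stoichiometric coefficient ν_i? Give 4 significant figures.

Q₀ = 24.04 vs Keq = 1.7300e+04 ⇒ Q<K, forward
Step 1:
                  A         L
  init       0.9592     2.807
  Δ         -0.8949     1.342
  eq        0.06426     4.149
  solve Keq expr → x = 0.4475; check Q = 1.7300e+04

x = 0.4475 M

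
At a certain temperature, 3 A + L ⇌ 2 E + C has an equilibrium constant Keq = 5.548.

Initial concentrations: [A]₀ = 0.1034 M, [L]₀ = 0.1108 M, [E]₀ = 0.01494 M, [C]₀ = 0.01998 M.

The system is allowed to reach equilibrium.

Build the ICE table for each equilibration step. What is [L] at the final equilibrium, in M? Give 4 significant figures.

Q₀ = 0.03641 vs Keq = 5.548 ⇒ Q<K, forward
Step 1:
                   A          L          E          C
  I           0.1034     0.1108    0.01494    0.01998
  C         -0.04926   -0.01642    0.03284    0.01642
  E          0.05414    0.09438    0.04778     0.0364
  solve Keq expr → x = 0.01642; check Q = 5.548

[L]_eq = 0.09438 M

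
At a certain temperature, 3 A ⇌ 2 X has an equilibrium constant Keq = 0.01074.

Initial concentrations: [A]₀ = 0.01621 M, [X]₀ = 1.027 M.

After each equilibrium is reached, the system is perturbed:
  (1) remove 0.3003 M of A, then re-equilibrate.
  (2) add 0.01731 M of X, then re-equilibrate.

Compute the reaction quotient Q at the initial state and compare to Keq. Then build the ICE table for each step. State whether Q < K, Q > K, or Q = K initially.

Q₀ = 2.4762e+05 vs Keq = 0.01074 ⇒ Q>K, reverse
Step 1:
                    A           X
  I           0.01621       1.027
  C             1.305     -0.8697
  E             1.321      0.1573
  solve Keq expr → x = -0.4348; check Q = 0.01074
Then remove 0.3003 M of A.
Step 2:
                    A           X
  I              1.02      0.1573
  C            0.0611    -0.04074
  E             1.082      0.1166
  solve Keq expr → x = -0.02037; check Q = 0.01074
Then add 0.01731 M of X.
Step 3:
                    A           X
  I             1.082      0.1339
  C           0.02088    -0.01392
  E             1.102        0.12
  solve Keq expr → x = -0.006959; check Q = 0.01074

Q₀ = 2.4762e+05; Q > K (proceeds reverse)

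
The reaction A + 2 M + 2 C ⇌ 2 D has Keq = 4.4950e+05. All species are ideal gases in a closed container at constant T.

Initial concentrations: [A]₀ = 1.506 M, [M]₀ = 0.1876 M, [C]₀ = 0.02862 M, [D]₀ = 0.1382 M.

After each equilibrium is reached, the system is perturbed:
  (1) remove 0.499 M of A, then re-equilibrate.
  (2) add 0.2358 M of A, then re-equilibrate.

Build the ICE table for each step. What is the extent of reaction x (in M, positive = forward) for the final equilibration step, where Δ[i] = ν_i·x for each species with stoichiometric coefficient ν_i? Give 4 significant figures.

x = 7.6497e-05 M

Q₀ = 439.9 vs Keq = 4.4950e+05 ⇒ Q<K, forward
Step 1:
                    A           M           C           D
  init          1.506      0.1876     0.02862      0.1382
  Δ          -0.01368    -0.02736    -0.02736     0.02736
  eq            1.492      0.1602    0.001261      0.1656
  solve Keq expr → x = 0.01368; check Q = 4.4950e+05
Then remove 0.499 M of A.
Step 2:
                    A           M           C           D
  init         0.9933      0.1602    0.001261      0.1656
  Δ        1.3966e-04  2.7932e-04  2.7932e-04 -2.7932e-04
  eq           0.9935      0.1605    0.001541      0.1653
  solve Keq expr → x = -1.3966e-04; check Q = 4.4950e+05
Then add 0.2358 M of A.
Step 3:
                    A           M           C           D
  init          1.229      0.1605    0.001541      0.1653
  Δ       -7.6497e-05 -1.5299e-04 -1.5299e-04  1.5299e-04
  eq            1.229      0.1604    0.001388      0.1654
  solve Keq expr → x = 7.6497e-05; check Q = 4.4950e+05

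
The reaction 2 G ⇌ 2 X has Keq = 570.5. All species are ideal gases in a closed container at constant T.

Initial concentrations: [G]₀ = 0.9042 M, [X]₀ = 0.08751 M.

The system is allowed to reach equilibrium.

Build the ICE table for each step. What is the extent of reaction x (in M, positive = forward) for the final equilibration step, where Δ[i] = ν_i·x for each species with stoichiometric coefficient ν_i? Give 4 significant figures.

x = 0.4322 M

Q₀ = 0.009367 vs Keq = 570.5 ⇒ Q<K, forward
Step 1:
                  G         X
  init       0.9042   0.08751
  Δ         -0.8643    0.8643
  eq        0.03985    0.9519
  solve Keq expr → x = 0.4322; check Q = 570.5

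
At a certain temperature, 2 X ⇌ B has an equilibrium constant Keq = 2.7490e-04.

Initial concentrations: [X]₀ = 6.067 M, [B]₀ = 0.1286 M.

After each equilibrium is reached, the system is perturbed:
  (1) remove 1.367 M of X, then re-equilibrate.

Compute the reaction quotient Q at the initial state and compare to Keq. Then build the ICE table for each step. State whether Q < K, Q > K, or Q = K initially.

Q₀ = 0.003494; Q > K (proceeds reverse)

Q₀ = 0.003494 vs Keq = 2.7490e-04 ⇒ Q>K, reverse
Step 1:
                    X           B
  I             6.067      0.1286
  C            0.2354     -0.1177
  E             6.302     0.01092
  solve Keq expr → x = -0.1177; check Q = 2.7490e-04
Then remove 1.367 M of X.
Step 2:
                    X           B
  I             4.935     0.01092
  C            0.0084     -0.0042
  E             4.944    0.006719
  solve Keq expr → x = -0.0042; check Q = 2.7490e-04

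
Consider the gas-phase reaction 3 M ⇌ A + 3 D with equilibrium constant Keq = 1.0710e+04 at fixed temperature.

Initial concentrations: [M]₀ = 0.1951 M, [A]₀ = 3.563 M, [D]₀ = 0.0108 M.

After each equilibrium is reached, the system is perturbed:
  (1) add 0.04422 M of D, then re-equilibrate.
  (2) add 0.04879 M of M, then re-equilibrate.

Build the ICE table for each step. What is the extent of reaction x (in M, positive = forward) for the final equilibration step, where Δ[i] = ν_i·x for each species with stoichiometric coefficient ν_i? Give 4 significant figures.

Q₀ = 6.0439e-04 vs Keq = 1.0710e+04 ⇒ Q<K, forward
Step 1:
                  M         A         D
  I          0.1951     3.563    0.0108
  C         -0.1817   0.06056    0.1817
  E         0.01341     3.624    0.1925
  solve Keq expr → x = 0.06056; check Q = 1.0710e+04
Then add 0.04422 M of D.
Step 2:
                  M         A         D
  I         0.01341     3.624    0.2367
  C        0.002879 -9.5974e-04 -0.002879
  E         0.01629     3.623    0.2338
  solve Keq expr → x = -9.5974e-04; check Q = 1.0710e+04
Then add 0.04879 M of M.
Step 3:
                  M         A         D
  I         0.06508     3.623    0.2338
  C        -0.04559    0.0152   0.04559
  E          0.0195     3.638    0.2794
  solve Keq expr → x = 0.0152; check Q = 1.0710e+04

x = 0.0152 M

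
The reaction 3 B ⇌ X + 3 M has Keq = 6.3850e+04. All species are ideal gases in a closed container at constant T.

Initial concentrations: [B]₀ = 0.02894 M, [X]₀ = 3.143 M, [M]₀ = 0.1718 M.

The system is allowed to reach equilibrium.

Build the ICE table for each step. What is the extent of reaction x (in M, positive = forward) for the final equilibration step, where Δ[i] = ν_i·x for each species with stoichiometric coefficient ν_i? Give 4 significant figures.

x = 0.007279 M

Q₀ = 657.5 vs Keq = 6.3850e+04 ⇒ Q<K, forward
Step 1:
                   B          X          M
  Initial    0.02894      3.143     0.1718
  Change    -0.02184   0.007279    0.02184
  Equil     0.007102       3.15     0.1936
  solve Keq expr → x = 0.007279; check Q = 6.3850e+04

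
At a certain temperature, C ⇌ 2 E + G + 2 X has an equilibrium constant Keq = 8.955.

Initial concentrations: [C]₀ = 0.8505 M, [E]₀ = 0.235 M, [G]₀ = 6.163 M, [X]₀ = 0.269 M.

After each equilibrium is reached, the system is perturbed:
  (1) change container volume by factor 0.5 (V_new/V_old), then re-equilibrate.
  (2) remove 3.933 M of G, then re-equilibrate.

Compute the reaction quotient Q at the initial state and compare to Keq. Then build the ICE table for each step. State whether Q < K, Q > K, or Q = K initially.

Q₀ = 0.02896 vs Keq = 8.955 ⇒ Q<K, forward
Step 1:
                    C           E           G           X
  Initial      0.8505       0.235       6.163       0.269
  Change      -0.3335       0.667      0.3335       0.667
  Equil         0.517       0.902       6.496       0.936
  solve Keq expr → x = 0.3335; check Q = 8.955
Then change container volume by factor 0.5 (V_new/V_old).
Step 2:
                    C           E           G           X
  Initial       1.034       1.804       12.99       1.872
  Change       0.4148     -0.8296     -0.4148     -0.8296
  Equil         1.449      0.9744       12.58       1.042
  solve Keq expr → x = -0.4148; check Q = 8.955
Then remove 3.933 M of G.
Step 3:
                    C           E           G           X
  Initial       1.449      0.9744       8.645       1.042
  Change     -0.04449     0.08899     0.04449     0.08899
  Equil         1.404       1.063        8.69       1.131
  solve Keq expr → x = 0.04449; check Q = 8.955

Q₀ = 0.02896; Q < K (proceeds forward)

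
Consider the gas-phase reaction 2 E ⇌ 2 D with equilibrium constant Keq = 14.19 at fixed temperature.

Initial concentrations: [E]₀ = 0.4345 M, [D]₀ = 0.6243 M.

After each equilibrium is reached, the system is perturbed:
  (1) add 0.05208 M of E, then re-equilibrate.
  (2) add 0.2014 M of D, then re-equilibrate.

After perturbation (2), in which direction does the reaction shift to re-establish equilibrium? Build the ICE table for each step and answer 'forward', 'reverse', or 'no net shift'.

Q₀ = 2.064 vs Keq = 14.19 ⇒ Q<K, forward
Step 1:
                   E          D
  init        0.4345     0.6243
  Δ          -0.2124     0.2124
  eq          0.2221     0.8367
  solve Keq expr → x = 0.1062; check Q = 14.19
Then add 0.05208 M of E.
Step 2:
                   E          D
  init        0.2742     0.8367
  Δ         -0.04115    0.04115
  eq           0.233     0.8778
  solve Keq expr → x = 0.02058; check Q = 14.19
Then add 0.2014 M of D.
Step 3:
                   E          D
  init         0.233      1.079
  Δ          0.04225   -0.04225
  eq          0.2753      1.037
  solve Keq expr → x = -0.02112; check Q = 14.19

Direction: reverse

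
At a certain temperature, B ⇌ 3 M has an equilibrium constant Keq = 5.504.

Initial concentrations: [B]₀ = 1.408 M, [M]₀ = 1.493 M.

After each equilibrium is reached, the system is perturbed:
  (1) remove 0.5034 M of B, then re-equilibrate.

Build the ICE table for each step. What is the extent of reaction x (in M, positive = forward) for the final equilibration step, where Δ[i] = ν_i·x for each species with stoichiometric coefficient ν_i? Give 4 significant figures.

Q₀ = 2.364 vs Keq = 5.504 ⇒ Q<K, forward
Step 1:
                  B         M
  I           1.408     1.493
  C         -0.1394    0.4183
  E           1.269     1.911
  solve Keq expr → x = 0.1394; check Q = 5.504
Then remove 0.5034 M of B.
Step 2:
                  B         M
  I          0.7652     1.911
  C         0.08054   -0.2416
  E          0.8457      1.67
  solve Keq expr → x = -0.08054; check Q = 5.504

x = -0.08054 M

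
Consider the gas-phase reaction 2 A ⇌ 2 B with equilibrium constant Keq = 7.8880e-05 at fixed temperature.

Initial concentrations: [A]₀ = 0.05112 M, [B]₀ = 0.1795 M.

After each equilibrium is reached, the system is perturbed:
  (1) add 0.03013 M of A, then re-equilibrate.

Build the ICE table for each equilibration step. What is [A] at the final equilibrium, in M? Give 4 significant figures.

[A]_eq = 0.2585 M

Q₀ = 12.33 vs Keq = 7.8880e-05 ⇒ Q>K, reverse
Step 1:
                   A          B
  init       0.05112     0.1795
  Δ           0.1775    -0.1775
  eq          0.2286    0.00203
  solve Keq expr → x = -0.08873; check Q = 7.8880e-05
Then add 0.03013 M of A.
Step 2:
                   A          B
  init        0.2587    0.00203
  Δ       -2.6524e-04 2.6524e-04
  eq          0.2585   0.002295
  solve Keq expr → x = 1.3262e-04; check Q = 7.8880e-05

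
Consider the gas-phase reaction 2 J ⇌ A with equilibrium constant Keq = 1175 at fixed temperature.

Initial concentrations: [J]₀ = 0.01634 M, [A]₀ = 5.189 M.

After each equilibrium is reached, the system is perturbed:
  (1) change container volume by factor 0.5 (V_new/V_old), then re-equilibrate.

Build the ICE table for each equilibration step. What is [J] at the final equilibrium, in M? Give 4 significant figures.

Q₀ = 1.9435e+04 vs Keq = 1175 ⇒ Q>K, reverse
Step 1:
                  J         A
  I         0.01634     5.189
  C         0.04995  -0.02498
  E         0.06629     5.164
  solve Keq expr → x = -0.02498; check Q = 1175
Then change container volume by factor 0.5 (V_new/V_old).
Step 2:
                  J         A
  I          0.1326     10.33
  C        -0.03875   0.01937
  E         0.09384     10.35
  solve Keq expr → x = 0.01937; check Q = 1175

[J]_eq = 0.09384 M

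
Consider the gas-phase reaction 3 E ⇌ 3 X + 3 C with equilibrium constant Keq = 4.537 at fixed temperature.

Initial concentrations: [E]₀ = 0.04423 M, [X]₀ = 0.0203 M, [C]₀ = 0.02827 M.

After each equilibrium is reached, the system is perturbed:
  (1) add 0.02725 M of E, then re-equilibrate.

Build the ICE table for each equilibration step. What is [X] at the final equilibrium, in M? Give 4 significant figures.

[X]_eq = 0.08681 M

Q₀ = 2.1843e-06 vs Keq = 4.537 ⇒ Q<K, forward
Step 1:
                    E           X           C
  init        0.04423      0.0203     0.02827
  Δ          -0.04162     0.04162     0.04162
  eq         0.002614     0.06192     0.06989
  solve Keq expr → x = 0.01387; check Q = 4.537
Then add 0.02725 M of E.
Step 2:
                    E           X           C
  init        0.02986     0.06192     0.06989
  Δ          -0.02489     0.02489     0.02489
  eq          0.00497     0.08681     0.09478
  solve Keq expr → x = 0.008298; check Q = 4.537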